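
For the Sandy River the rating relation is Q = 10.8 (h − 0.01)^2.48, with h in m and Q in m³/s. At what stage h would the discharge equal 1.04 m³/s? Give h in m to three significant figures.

0.399 m

h − h₀ = (Q/C)^(1/b) = (1.04/10.8)^(1/2.48) = 0.3892 m
h = 0.01 + 0.3892 = 0.3992 m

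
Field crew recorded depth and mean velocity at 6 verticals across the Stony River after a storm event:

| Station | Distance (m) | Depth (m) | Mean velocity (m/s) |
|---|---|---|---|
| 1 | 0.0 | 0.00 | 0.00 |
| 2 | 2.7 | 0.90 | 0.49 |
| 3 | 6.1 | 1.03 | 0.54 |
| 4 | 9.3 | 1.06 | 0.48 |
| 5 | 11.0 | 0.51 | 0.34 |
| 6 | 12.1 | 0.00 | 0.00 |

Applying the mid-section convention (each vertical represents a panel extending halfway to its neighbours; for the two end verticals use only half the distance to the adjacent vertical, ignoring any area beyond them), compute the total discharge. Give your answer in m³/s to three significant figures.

4.67 m³/s

w_2 = (6.1 − 0.0)/2 = 3.05 m; q_2 = 0.49 × 0.90 × 3.05 = 1.345 m³/s
w_3 = (9.3 − 2.7)/2 = 3.3 m; q_3 = 0.54 × 1.03 × 3.3 = 1.835 m³/s
w_4 = (11.0 − 6.1)/2 = 2.45 m; q_4 = 0.48 × 1.06 × 2.45 = 1.247 m³/s
w_5 = (12.1 − 9.3)/2 = 1.4 m; q_5 = 0.34 × 0.51 × 1.4 = 0.2428 m³/s
Stations 1, 6 contribute zero (depth or velocity is 0).
Q = Σ qᵢ = 4.670 m³/s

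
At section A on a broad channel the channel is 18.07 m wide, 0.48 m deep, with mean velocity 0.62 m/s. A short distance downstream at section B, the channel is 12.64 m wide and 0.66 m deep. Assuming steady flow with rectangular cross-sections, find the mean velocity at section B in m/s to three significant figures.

0.645 m/s

Q = A₁V₁ = (18.07×0.48) × 0.62 = 5.378 m³/s
A₂ = 12.64 × 0.66 = 8.342 m²
V₂ = Q/A₂ = 5.378/8.342 = 0.6446 m/s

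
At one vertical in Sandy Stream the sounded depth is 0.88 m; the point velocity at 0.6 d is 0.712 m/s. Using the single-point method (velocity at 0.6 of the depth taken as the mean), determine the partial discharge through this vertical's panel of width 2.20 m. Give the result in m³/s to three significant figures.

v̄ = v₀.₆ = 0.712 m/s
q = v̄ × d × w = 0.7120 × 0.88 × 2.20 = 1.378 m³/s

1.38 m³/s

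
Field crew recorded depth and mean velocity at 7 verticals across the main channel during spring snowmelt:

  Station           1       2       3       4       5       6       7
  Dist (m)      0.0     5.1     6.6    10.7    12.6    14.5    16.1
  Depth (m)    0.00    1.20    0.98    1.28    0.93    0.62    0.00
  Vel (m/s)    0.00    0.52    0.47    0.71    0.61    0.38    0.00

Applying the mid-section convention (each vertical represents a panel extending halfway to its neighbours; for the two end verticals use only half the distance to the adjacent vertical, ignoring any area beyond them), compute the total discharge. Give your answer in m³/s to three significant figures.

7.57 m³/s

w_2 = (6.6 − 0.0)/2 = 3.3 m; q_2 = 0.52 × 1.20 × 3.3 = 2.059 m³/s
w_3 = (10.7 − 5.1)/2 = 2.8 m; q_3 = 0.47 × 0.98 × 2.8 = 1.290 m³/s
w_4 = (12.6 − 6.6)/2 = 3 m; q_4 = 0.71 × 1.28 × 3 = 2.726 m³/s
w_5 = (14.5 − 10.7)/2 = 1.9 m; q_5 = 0.61 × 0.93 × 1.9 = 1.078 m³/s
w_6 = (16.1 − 12.6)/2 = 1.75 m; q_6 = 0.38 × 0.62 × 1.75 = 0.4123 m³/s
Stations 1, 7 contribute zero (depth or velocity is 0).
Q = Σ qᵢ = 7.565 m³/s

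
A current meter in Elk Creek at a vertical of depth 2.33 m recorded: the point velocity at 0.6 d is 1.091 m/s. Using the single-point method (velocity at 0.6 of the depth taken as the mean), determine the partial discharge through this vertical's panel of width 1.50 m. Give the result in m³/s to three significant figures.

v̄ = v₀.₆ = 1.091 m/s
q = v̄ × d × w = 1.091 × 2.33 × 1.50 = 3.813 m³/s

3.81 m³/s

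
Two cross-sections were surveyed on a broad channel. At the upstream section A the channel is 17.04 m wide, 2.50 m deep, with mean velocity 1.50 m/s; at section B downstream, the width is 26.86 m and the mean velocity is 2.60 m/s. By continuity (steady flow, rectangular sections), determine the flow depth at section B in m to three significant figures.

Q = A₁V₁ = (17.04×2.50) × 1.50 = 63.90 m³/s
d₂ = Q/(b₂ V₂) = 63.90/(26.86×2.60) = 0.9150 m

0.915 m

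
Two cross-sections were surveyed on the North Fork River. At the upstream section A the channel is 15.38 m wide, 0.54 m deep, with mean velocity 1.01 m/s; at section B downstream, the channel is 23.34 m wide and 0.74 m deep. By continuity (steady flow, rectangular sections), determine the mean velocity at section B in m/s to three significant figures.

Q = A₁V₁ = (15.38×0.54) × 1.01 = 8.388 m³/s
A₂ = 23.34 × 0.74 = 17.27 m²
V₂ = Q/A₂ = 8.388/17.27 = 0.4857 m/s

0.486 m/s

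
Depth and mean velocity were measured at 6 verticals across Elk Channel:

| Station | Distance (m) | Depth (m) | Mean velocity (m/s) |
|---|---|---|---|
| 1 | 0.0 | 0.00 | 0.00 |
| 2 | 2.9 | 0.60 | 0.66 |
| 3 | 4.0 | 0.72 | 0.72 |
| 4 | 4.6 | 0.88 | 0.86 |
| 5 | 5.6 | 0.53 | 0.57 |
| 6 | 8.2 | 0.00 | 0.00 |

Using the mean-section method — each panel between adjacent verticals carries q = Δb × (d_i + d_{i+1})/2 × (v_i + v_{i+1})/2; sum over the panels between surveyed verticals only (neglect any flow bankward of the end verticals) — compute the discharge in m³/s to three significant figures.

1.87 m³/s

Panel 1-2: Δb = 2.9 m, d̄ = (0.00+0.60)/2 = 0.3, v̄ = (0.00+0.66)/2 = 0.33 → q = 2.9×0.3×0.33 = 0.2871 m³/s
Panel 2-3: Δb = 1.1 m, d̄ = (0.60+0.72)/2 = 0.66, v̄ = (0.66+0.72)/2 = 0.69 → q = 1.1×0.66×0.69 = 0.5009 m³/s
Panel 3-4: Δb = 0.6 m, d̄ = (0.72+0.88)/2 = 0.8, v̄ = (0.72+0.86)/2 = 0.79 → q = 0.6×0.8×0.79 = 0.3792 m³/s
Panel 4-5: Δb = 1 m, d̄ = (0.88+0.53)/2 = 0.705, v̄ = (0.86+0.57)/2 = 0.715 → q = 1×0.705×0.715 = 0.5041 m³/s
Panel 5-6: Δb = 2.6 m, d̄ = (0.53+0.00)/2 = 0.265, v̄ = (0.57+0.00)/2 = 0.285 → q = 2.6×0.265×0.285 = 0.1964 m³/s
Q = Σ q = 1.868 m³/s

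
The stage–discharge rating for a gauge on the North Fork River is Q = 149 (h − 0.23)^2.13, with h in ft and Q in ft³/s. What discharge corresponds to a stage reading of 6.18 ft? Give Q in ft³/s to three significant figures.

6650 ft³/s

Q = 149 × (6.18 − 0.23)^2.13 = 149 × 5.95^2.13 = 6651 ft³/s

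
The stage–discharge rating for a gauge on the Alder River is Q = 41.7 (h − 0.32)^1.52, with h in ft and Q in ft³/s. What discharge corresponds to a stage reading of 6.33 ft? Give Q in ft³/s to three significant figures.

637 ft³/s

Q = 41.7 × (6.33 − 0.32)^1.52 = 41.7 × 6.01^1.52 = 636.8 ft³/s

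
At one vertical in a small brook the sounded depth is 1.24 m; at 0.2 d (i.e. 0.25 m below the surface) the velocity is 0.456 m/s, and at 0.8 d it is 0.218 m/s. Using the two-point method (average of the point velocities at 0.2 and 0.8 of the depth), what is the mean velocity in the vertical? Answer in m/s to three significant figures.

v̄ = (0.456 + 0.218) / 2 = 0.3370 m/s

0.337 m/s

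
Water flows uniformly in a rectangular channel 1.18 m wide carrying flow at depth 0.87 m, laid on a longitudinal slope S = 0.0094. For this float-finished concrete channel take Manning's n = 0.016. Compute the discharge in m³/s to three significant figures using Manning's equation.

3.10 m³/s

A = b·y = 1.18 × 0.87 = 1.027 m²
P = b + 2y = 1.18 + 2×0.87 = 2.920 m
R = A/P = 1.027/2.920 = 0.3516 m
Q = (1/n)·A·R^(2/3)·S^(1/2) = (1/0.016) × 1.027 × 0.3516^(2/3) × 0.0094^(1/2) = 3.099 m³/s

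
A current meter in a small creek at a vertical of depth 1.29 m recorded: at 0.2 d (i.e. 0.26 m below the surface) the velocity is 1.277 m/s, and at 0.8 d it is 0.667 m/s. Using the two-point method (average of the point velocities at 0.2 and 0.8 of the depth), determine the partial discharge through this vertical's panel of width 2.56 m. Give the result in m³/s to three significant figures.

3.21 m³/s

v̄ = (1.277 + 0.667) / 2 = 0.9720 m/s
q = v̄ × d × w = 0.9720 × 1.29 × 2.56 = 3.210 m³/s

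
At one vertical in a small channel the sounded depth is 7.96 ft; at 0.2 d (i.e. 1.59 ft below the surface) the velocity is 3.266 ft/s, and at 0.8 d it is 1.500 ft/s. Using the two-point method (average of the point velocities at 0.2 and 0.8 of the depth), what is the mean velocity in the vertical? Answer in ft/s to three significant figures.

v̄ = (3.266 + 1.500) / 2 = 2.383 ft/s

2.38 ft/s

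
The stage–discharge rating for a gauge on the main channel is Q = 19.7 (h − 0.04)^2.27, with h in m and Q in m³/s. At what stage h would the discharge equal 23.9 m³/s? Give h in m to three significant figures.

1.13 m

h − h₀ = (Q/C)^(1/b) = (23.9/19.7)^(1/2.27) = 1.089 m
h = 0.04 + 1.089 = 1.129 m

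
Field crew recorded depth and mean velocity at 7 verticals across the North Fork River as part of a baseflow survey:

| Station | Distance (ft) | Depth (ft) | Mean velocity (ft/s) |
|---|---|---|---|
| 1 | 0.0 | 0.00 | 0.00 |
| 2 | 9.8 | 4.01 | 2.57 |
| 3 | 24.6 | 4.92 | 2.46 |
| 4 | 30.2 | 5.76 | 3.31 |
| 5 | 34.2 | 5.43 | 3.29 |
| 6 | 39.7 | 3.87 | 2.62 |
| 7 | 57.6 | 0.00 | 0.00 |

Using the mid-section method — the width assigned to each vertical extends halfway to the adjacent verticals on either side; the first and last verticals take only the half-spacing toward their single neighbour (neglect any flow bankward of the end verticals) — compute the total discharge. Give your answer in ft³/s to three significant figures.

w_2 = (24.6 − 0.0)/2 = 12.3 ft; q_2 = 2.57 × 4.01 × 12.3 = 126.8 ft³/s
w_3 = (30.2 − 9.8)/2 = 10.2 ft; q_3 = 2.46 × 4.92 × 10.2 = 123.5 ft³/s
w_4 = (34.2 − 24.6)/2 = 4.8 ft; q_4 = 3.31 × 5.76 × 4.8 = 91.51 ft³/s
w_5 = (39.7 − 30.2)/2 = 4.75 ft; q_5 = 3.29 × 5.43 × 4.75 = 84.86 ft³/s
w_6 = (57.6 − 34.2)/2 = 11.7 ft; q_6 = 2.62 × 3.87 × 11.7 = 118.6 ft³/s
Stations 1, 7 contribute zero (depth or velocity is 0).
Q = Σ qᵢ = 545.2 ft³/s

545 ft³/s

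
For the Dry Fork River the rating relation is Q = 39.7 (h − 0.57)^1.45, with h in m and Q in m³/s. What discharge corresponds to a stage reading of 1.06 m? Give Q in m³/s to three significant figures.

14.1 m³/s

Q = 39.7 × (1.06 − 0.57)^1.45 = 39.7 × 0.49^1.45 = 14.11 m³/s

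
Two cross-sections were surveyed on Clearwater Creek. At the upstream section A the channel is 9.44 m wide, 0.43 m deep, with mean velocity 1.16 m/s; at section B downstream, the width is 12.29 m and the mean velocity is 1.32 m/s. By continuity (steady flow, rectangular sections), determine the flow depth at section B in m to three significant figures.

Q = A₁V₁ = (9.44×0.43) × 1.16 = 4.709 m³/s
d₂ = Q/(b₂ V₂) = 4.709/(12.29×1.32) = 0.2903 m

0.290 m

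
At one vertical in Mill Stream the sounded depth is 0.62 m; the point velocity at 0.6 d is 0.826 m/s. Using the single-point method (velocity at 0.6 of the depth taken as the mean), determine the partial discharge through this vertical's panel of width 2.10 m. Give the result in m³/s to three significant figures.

1.08 m³/s

v̄ = v₀.₆ = 0.826 m/s
q = v̄ × d × w = 0.8260 × 0.62 × 2.10 = 1.075 m³/s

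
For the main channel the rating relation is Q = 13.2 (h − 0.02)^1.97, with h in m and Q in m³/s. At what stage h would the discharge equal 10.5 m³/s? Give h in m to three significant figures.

0.910 m

h − h₀ = (Q/C)^(1/b) = (10.5/13.2)^(1/1.97) = 0.8903 m
h = 0.02 + 0.8903 = 0.9103 m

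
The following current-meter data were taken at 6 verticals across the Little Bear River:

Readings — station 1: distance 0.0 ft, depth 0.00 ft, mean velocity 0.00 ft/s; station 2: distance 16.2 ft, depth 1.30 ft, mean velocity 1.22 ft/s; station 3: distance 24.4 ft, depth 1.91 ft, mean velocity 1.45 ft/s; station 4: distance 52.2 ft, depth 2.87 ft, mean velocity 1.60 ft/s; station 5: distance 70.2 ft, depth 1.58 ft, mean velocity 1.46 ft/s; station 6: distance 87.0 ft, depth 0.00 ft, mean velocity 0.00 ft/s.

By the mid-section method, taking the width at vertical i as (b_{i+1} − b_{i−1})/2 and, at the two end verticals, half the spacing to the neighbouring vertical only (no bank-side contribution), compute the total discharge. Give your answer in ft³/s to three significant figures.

w_2 = (24.4 − 0.0)/2 = 12.2 ft; q_2 = 1.22 × 1.30 × 12.2 = 19.35 ft³/s
w_3 = (52.2 − 16.2)/2 = 18 ft; q_3 = 1.45 × 1.91 × 18 = 49.85 ft³/s
w_4 = (70.2 − 24.4)/2 = 22.9 ft; q_4 = 1.60 × 2.87 × 22.9 = 105.2 ft³/s
w_5 = (87.0 − 52.2)/2 = 17.4 ft; q_5 = 1.46 × 1.58 × 17.4 = 40.14 ft³/s
Stations 1, 6 contribute zero (depth or velocity is 0).
Q = Σ qᵢ = 214.5 ft³/s

214 ft³/s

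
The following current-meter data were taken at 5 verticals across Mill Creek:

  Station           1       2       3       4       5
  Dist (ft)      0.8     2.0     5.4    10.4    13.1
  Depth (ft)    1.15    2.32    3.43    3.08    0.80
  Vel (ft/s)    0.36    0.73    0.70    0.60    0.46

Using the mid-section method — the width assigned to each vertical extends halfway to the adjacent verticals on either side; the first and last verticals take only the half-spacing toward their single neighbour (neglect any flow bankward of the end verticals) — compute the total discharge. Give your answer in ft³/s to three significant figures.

w_1 = (2.0 − 0.8)/2 = 0.6 ft; q_1 = 0.36 × 1.15 × 0.6 = 0.2484 ft³/s
w_2 = (5.4 − 0.8)/2 = 2.3 ft; q_2 = 0.73 × 2.32 × 2.3 = 3.895 ft³/s
w_3 = (10.4 − 2.0)/2 = 4.2 ft; q_3 = 0.70 × 3.43 × 4.2 = 10.08 ft³/s
w_4 = (13.1 − 5.4)/2 = 3.85 ft; q_4 = 0.60 × 3.08 × 3.85 = 7.115 ft³/s
w_5 = (13.1 − 10.4)/2 = 1.35 ft; q_5 = 0.46 × 0.80 × 1.35 = 0.4968 ft³/s
Q = Σ qᵢ = 21.84 ft³/s

21.8 ft³/s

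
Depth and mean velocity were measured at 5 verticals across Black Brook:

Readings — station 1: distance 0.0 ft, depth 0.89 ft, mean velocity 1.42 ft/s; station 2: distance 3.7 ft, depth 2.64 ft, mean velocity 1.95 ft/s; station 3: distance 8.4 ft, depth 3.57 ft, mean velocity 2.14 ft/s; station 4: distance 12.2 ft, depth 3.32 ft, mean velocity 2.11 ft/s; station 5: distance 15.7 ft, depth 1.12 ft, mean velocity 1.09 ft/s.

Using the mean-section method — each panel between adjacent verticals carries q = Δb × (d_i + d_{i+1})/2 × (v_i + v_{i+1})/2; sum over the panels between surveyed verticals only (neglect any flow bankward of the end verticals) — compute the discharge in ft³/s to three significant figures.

Panel 1-2: Δb = 3.7 ft, d̄ = (0.89+2.64)/2 = 1.765, v̄ = (1.42+1.95)/2 = 1.685 → q = 3.7×1.765×1.685 = 11.00 ft³/s
Panel 2-3: Δb = 4.7 ft, d̄ = (2.64+3.57)/2 = 3.105, v̄ = (1.95+2.14)/2 = 2.045 → q = 4.7×3.105×2.045 = 29.84 ft³/s
Panel 3-4: Δb = 3.8 ft, d̄ = (3.57+3.32)/2 = 3.445, v̄ = (2.14+2.11)/2 = 2.125 → q = 3.8×3.445×2.125 = 27.82 ft³/s
Panel 4-5: Δb = 3.5 ft, d̄ = (3.32+1.12)/2 = 2.22, v̄ = (2.11+1.09)/2 = 1.6 → q = 3.5×2.22×1.6 = 12.43 ft³/s
Q = Σ q = 81.10 ft³/s

81.1 ft³/s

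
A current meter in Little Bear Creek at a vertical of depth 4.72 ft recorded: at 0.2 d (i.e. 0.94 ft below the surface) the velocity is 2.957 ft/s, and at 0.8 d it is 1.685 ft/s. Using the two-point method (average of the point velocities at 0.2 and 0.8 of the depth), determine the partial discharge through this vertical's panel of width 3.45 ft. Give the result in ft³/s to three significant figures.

37.8 ft³/s

v̄ = (2.957 + 1.685) / 2 = 2.321 ft/s
q = v̄ × d × w = 2.321 × 4.72 × 3.45 = 37.80 ft³/s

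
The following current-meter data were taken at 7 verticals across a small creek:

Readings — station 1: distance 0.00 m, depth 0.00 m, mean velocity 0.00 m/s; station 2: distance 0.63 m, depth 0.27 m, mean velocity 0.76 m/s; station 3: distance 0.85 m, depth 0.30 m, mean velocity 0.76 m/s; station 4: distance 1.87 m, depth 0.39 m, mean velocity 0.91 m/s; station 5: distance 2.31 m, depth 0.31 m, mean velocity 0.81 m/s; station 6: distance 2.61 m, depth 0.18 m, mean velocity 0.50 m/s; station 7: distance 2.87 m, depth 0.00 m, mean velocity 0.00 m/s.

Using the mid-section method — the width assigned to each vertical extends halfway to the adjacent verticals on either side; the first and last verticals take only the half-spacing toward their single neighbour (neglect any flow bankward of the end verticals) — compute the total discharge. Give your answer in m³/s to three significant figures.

0.606 m³/s

w_2 = (0.85 − 0.00)/2 = 0.425 m; q_2 = 0.76 × 0.27 × 0.425 = 0.08721 m³/s
w_3 = (1.87 − 0.63)/2 = 0.62 m; q_3 = 0.76 × 0.30 × 0.62 = 0.1414 m³/s
w_4 = (2.31 − 0.85)/2 = 0.73 m; q_4 = 0.91 × 0.39 × 0.73 = 0.2591 m³/s
w_5 = (2.61 − 1.87)/2 = 0.37 m; q_5 = 0.81 × 0.31 × 0.37 = 0.09291 m³/s
w_6 = (2.87 − 2.31)/2 = 0.28 m; q_6 = 0.50 × 0.18 × 0.28 = 0.02520 m³/s
Stations 1, 7 contribute zero (depth or velocity is 0).
Q = Σ qᵢ = 0.6058 m³/s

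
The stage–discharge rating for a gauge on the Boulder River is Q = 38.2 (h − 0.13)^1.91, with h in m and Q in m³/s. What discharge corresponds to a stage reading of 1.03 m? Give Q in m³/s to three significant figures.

Q = 38.2 × (1.03 − 0.13)^1.91 = 38.2 × 0.9^1.91 = 31.24 m³/s

31.2 m³/s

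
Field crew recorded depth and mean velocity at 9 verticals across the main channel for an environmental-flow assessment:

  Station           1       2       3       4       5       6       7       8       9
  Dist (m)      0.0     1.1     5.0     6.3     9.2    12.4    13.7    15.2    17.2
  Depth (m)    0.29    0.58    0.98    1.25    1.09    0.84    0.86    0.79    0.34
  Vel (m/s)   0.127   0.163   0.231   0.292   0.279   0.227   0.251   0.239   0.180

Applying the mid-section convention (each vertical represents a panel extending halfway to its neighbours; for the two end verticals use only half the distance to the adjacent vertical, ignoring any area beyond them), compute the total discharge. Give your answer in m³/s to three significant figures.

3.66 m³/s

w_1 = (1.1 − 0.0)/2 = 0.55 m; q_1 = 0.127 × 0.29 × 0.55 = 0.02026 m³/s
w_2 = (5.0 − 0.0)/2 = 2.5 m; q_2 = 0.163 × 0.58 × 2.5 = 0.2364 m³/s
w_3 = (6.3 − 1.1)/2 = 2.6 m; q_3 = 0.231 × 0.98 × 2.6 = 0.5886 m³/s
w_4 = (9.2 − 5.0)/2 = 2.1 m; q_4 = 0.292 × 1.25 × 2.1 = 0.7665 m³/s
w_5 = (12.4 − 6.3)/2 = 3.05 m; q_5 = 0.279 × 1.09 × 3.05 = 0.9275 m³/s
w_6 = (13.7 − 9.2)/2 = 2.25 m; q_6 = 0.227 × 0.84 × 2.25 = 0.4290 m³/s
w_7 = (15.2 − 12.4)/2 = 1.4 m; q_7 = 0.251 × 0.86 × 1.4 = 0.3022 m³/s
w_8 = (17.2 − 13.7)/2 = 1.75 m; q_8 = 0.239 × 0.79 × 1.75 = 0.3304 m³/s
w_9 = (17.2 − 15.2)/2 = 1 m; q_9 = 0.180 × 0.34 × 1 = 0.06120 m³/s
Q = Σ qᵢ = 3.662 m³/s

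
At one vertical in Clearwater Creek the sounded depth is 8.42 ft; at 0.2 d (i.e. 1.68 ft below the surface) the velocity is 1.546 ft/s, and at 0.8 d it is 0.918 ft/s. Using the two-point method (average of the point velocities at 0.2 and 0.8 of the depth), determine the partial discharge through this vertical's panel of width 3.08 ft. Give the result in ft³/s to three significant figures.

32.0 ft³/s

v̄ = (1.546 + 0.918) / 2 = 1.232 ft/s
q = v̄ × d × w = 1.232 × 8.42 × 3.08 = 31.95 ft³/s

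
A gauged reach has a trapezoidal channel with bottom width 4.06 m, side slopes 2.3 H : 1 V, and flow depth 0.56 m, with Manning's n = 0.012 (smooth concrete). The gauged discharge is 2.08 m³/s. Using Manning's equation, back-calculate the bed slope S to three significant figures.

0.000210

A = (b + z·y)·y = (4.06 + 2.3×0.56)×0.56 = 2.995 m²
P = b + 2y√(1+z²) = 4.06 + 2×0.56×√(1+2.3²) = 6.869 m
R = A/P = 2.995/6.869 = 0.4360 m
S = (Q·n / (1·A·R^(2/3)))² = (2.08×0.012 / (1×2.995×0.5750))² = 0.0002101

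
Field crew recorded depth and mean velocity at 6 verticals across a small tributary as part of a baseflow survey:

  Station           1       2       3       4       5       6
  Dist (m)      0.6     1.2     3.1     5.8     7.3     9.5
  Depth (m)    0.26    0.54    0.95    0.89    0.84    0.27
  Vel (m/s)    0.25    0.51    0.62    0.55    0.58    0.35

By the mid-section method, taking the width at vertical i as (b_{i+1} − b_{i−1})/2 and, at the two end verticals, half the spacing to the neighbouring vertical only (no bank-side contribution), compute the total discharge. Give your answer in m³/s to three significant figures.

3.75 m³/s

w_1 = (1.2 − 0.6)/2 = 0.3 m; q_1 = 0.25 × 0.26 × 0.3 = 0.01950 m³/s
w_2 = (3.1 − 0.6)/2 = 1.25 m; q_2 = 0.51 × 0.54 × 1.25 = 0.3443 m³/s
w_3 = (5.8 − 1.2)/2 = 2.3 m; q_3 = 0.62 × 0.95 × 2.3 = 1.355 m³/s
w_4 = (7.3 − 3.1)/2 = 2.1 m; q_4 = 0.55 × 0.89 × 2.1 = 1.028 m³/s
w_5 = (9.5 − 5.8)/2 = 1.85 m; q_5 = 0.58 × 0.84 × 1.85 = 0.9013 m³/s
w_6 = (9.5 − 7.3)/2 = 1.1 m; q_6 = 0.35 × 0.27 × 1.1 = 0.1040 m³/s
Q = Σ qᵢ = 3.752 m³/s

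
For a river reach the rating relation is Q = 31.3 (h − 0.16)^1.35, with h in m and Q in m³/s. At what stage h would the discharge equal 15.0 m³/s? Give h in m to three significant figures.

h − h₀ = (Q/C)^(1/b) = (15.0/31.3)^(1/1.35) = 0.5799 m
h = 0.16 + 0.5799 = 0.7399 m

0.740 m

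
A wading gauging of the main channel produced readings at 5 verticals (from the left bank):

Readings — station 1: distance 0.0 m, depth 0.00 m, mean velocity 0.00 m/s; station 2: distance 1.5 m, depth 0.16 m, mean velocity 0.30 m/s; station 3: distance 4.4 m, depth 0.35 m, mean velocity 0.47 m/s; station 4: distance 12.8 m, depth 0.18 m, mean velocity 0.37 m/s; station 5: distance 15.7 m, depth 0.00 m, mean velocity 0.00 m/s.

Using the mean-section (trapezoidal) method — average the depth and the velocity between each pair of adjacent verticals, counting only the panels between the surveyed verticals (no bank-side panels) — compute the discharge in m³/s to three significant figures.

Panel 1-2: Δb = 1.5 m, d̄ = (0.00+0.16)/2 = 0.08, v̄ = (0.00+0.30)/2 = 0.15 → q = 1.5×0.08×0.15 = 0.01800 m³/s
Panel 2-3: Δb = 2.9 m, d̄ = (0.16+0.35)/2 = 0.255, v̄ = (0.30+0.47)/2 = 0.385 → q = 2.9×0.255×0.385 = 0.2847 m³/s
Panel 3-4: Δb = 8.4 m, d̄ = (0.35+0.18)/2 = 0.265, v̄ = (0.47+0.37)/2 = 0.42 → q = 8.4×0.265×0.42 = 0.9349 m³/s
Panel 4-5: Δb = 2.9 m, d̄ = (0.18+0.00)/2 = 0.09, v̄ = (0.37+0.00)/2 = 0.185 → q = 2.9×0.09×0.185 = 0.04829 m³/s
Q = Σ q = 1.286 m³/s

1.29 m³/s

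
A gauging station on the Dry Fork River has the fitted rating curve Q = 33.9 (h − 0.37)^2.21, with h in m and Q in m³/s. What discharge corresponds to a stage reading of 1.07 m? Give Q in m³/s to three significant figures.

Q = 33.9 × (1.07 − 0.37)^2.21 = 33.9 × 0.7^2.21 = 15.41 m³/s

15.4 m³/s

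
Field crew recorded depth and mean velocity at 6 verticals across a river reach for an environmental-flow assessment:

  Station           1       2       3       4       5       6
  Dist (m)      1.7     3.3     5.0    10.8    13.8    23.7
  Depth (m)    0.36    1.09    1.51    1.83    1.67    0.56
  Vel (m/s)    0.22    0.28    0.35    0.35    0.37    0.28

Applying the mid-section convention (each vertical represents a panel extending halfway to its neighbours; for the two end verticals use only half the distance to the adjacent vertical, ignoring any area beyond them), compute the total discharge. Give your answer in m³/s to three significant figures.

w_1 = (3.3 − 1.7)/2 = 0.8 m; q_1 = 0.22 × 0.36 × 0.8 = 0.06336 m³/s
w_2 = (5.0 − 1.7)/2 = 1.65 m; q_2 = 0.28 × 1.09 × 1.65 = 0.5036 m³/s
w_3 = (10.8 − 3.3)/2 = 3.75 m; q_3 = 0.35 × 1.51 × 3.75 = 1.982 m³/s
w_4 = (13.8 − 5.0)/2 = 4.4 m; q_4 = 0.35 × 1.83 × 4.4 = 2.818 m³/s
w_5 = (23.7 − 10.8)/2 = 6.45 m; q_5 = 0.37 × 1.67 × 6.45 = 3.985 m³/s
w_6 = (23.7 − 13.8)/2 = 4.95 m; q_6 = 0.28 × 0.56 × 4.95 = 0.7762 m³/s
Q = Σ qᵢ = 10.13 m³/s

10.1 m³/s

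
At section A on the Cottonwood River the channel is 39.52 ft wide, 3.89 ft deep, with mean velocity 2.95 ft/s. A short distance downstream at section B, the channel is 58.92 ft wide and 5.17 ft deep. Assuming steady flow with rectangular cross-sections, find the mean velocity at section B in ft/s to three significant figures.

Q = A₁V₁ = (39.52×3.89) × 2.95 = 453.5 ft³/s
A₂ = 58.92 × 5.17 = 304.6 ft²
V₂ = Q/A₂ = 453.5/304.6 = 1.489 ft/s

1.49 ft/s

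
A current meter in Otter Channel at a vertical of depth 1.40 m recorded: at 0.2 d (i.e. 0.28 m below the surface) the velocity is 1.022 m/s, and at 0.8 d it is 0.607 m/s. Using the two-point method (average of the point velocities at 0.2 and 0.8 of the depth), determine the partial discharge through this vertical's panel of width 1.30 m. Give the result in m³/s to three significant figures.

1.48 m³/s

v̄ = (1.022 + 0.607) / 2 = 0.8145 m/s
q = v̄ × d × w = 0.8145 × 1.40 × 1.30 = 1.482 m³/s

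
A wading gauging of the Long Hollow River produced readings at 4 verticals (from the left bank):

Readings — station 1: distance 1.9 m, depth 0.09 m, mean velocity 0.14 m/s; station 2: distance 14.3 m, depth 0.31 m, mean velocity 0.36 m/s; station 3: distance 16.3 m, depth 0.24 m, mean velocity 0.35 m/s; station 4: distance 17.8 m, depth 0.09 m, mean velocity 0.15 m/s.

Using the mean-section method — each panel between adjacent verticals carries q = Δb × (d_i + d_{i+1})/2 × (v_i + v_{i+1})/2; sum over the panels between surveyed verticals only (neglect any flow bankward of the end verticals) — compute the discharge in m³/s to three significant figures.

0.877 m³/s

Panel 1-2: Δb = 12.4 m, d̄ = (0.09+0.31)/2 = 0.2, v̄ = (0.14+0.36)/2 = 0.25 → q = 12.4×0.2×0.25 = 0.6200 m³/s
Panel 2-3: Δb = 2 m, d̄ = (0.31+0.24)/2 = 0.275, v̄ = (0.36+0.35)/2 = 0.355 → q = 2×0.275×0.355 = 0.1953 m³/s
Panel 3-4: Δb = 1.5 m, d̄ = (0.24+0.09)/2 = 0.165, v̄ = (0.35+0.15)/2 = 0.25 → q = 1.5×0.165×0.25 = 0.06188 m³/s
Q = Σ q = 0.8771 m³/s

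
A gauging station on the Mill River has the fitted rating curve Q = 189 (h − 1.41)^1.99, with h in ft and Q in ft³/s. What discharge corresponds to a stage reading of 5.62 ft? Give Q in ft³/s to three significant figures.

3300 ft³/s

Q = 189 × (5.62 − 1.41)^1.99 = 189 × 4.21^1.99 = 3302 ft³/s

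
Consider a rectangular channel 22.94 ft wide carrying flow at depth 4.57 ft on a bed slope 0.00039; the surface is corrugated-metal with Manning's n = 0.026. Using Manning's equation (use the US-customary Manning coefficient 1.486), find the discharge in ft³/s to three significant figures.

A = b·y = 22.94 × 4.57 = 104.8 ft²
P = b + 2y = 22.94 + 2×4.57 = 32.08 ft
R = A/P = 104.8/32.08 = 3.268 ft
Q = (1.486/n)·A·R^(2/3)·S^(1/2) = (1.486/0.026) × 104.8 × 3.268^(2/3) × 0.00039^(1/2) = 260.6 ft³/s

261 ft³/s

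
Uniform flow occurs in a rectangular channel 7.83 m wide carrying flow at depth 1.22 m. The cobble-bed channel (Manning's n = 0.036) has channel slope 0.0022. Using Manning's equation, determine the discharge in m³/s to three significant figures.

11.9 m³/s

A = b·y = 7.83 × 1.22 = 9.553 m²
P = b + 2y = 7.83 + 2×1.22 = 10.27 m
R = A/P = 9.553/10.27 = 0.9301 m
Q = (1/n)·A·R^(2/3)·S^(1/2) = (1/0.036) × 9.553 × 0.9301^(2/3) × 0.0022^(1/2) = 11.86 m³/s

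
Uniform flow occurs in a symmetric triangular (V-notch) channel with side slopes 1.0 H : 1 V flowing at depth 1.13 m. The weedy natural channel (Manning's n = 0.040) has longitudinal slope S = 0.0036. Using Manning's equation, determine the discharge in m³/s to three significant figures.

1.04 m³/s

A = z·y² = 1.0×1.13² = 1.277 m²
P = 2y√(1+z²) = 2×1.13×√(1+1.0²) = 3.196 m
R = A/P = 1.277/3.196 = 0.3995 m
Q = (1/n)·A·R^(2/3)·S^(1/2) = (1/0.040) × 1.277 × 0.3995^(2/3) × 0.0036^(1/2) = 1.039 m³/s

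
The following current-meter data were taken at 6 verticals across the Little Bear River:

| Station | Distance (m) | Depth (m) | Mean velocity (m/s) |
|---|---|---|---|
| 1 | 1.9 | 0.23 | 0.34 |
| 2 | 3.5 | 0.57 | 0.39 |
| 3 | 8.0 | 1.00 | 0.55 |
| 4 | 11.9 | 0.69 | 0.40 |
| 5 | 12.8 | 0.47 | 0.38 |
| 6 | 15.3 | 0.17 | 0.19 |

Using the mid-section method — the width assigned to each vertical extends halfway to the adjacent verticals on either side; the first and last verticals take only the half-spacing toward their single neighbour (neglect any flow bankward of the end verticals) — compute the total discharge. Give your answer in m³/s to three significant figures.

w_1 = (3.5 − 1.9)/2 = 0.8 m; q_1 = 0.34 × 0.23 × 0.8 = 0.06256 m³/s
w_2 = (8.0 − 1.9)/2 = 3.05 m; q_2 = 0.39 × 0.57 × 3.05 = 0.6780 m³/s
w_3 = (11.9 − 3.5)/2 = 4.2 m; q_3 = 0.55 × 1.00 × 4.2 = 2.310 m³/s
w_4 = (12.8 − 8.0)/2 = 2.4 m; q_4 = 0.40 × 0.69 × 2.4 = 0.6624 m³/s
w_5 = (15.3 − 11.9)/2 = 1.7 m; q_5 = 0.38 × 0.47 × 1.7 = 0.3036 m³/s
w_6 = (15.3 − 12.8)/2 = 1.25 m; q_6 = 0.19 × 0.17 × 1.25 = 0.04038 m³/s
Q = Σ qᵢ = 4.057 m³/s

4.06 m³/s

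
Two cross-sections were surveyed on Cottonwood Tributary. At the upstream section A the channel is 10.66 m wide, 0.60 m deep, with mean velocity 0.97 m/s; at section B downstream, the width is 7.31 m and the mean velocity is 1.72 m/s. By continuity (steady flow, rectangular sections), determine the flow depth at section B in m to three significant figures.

0.493 m

Q = A₁V₁ = (10.66×0.60) × 0.97 = 6.204 m³/s
d₂ = Q/(b₂ V₂) = 6.204/(7.31×1.72) = 0.4934 m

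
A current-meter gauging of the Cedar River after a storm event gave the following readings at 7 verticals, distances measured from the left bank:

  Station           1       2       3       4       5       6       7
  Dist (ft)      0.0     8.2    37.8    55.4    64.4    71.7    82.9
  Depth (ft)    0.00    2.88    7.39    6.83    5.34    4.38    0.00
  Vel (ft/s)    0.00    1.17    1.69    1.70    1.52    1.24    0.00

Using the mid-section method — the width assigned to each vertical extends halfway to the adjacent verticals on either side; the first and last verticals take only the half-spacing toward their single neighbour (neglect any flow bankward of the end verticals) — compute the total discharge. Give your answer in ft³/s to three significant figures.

629 ft³/s

w_2 = (37.8 − 0.0)/2 = 18.9 ft; q_2 = 1.17 × 2.88 × 18.9 = 63.69 ft³/s
w_3 = (55.4 − 8.2)/2 = 23.6 ft; q_3 = 1.69 × 7.39 × 23.6 = 294.7 ft³/s
w_4 = (64.4 − 37.8)/2 = 13.3 ft; q_4 = 1.70 × 6.83 × 13.3 = 154.4 ft³/s
w_5 = (71.7 − 55.4)/2 = 8.15 ft; q_5 = 1.52 × 5.34 × 8.15 = 66.15 ft³/s
w_6 = (82.9 − 64.4)/2 = 9.25 ft; q_6 = 1.24 × 4.38 × 9.25 = 50.24 ft³/s
Stations 1, 7 contribute zero (depth or velocity is 0).
Q = Σ qᵢ = 629.2 ft³/s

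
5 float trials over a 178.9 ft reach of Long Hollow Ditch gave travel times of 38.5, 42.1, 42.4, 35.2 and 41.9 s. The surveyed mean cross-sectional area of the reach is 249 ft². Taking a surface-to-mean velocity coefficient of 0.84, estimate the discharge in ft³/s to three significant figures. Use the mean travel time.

t̄ = (38.5 + 42.1 + 42.4 + 35.2 + 41.9) / 5 = 40.02 s
v_surface = L / t̄ = 178.9 / 40.02 = 4.470 ft/s
v_mean = 0.84 × 4.470 = 3.755 ft/s
Q = A × v_mean = 249 × 3.755 = 935.0 ft³/s

935 ft³/s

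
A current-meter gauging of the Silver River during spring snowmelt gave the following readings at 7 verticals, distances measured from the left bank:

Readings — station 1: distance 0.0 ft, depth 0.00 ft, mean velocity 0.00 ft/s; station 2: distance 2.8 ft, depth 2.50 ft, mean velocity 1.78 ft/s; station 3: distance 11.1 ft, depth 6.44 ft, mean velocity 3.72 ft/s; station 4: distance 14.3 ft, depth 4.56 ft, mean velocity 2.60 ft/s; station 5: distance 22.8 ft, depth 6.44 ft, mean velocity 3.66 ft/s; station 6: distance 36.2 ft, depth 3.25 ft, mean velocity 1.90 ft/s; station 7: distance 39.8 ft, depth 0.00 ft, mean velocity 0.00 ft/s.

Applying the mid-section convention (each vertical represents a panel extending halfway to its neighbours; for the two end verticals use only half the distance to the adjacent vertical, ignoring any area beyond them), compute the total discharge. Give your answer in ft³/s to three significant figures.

w_2 = (11.1 − 0.0)/2 = 5.55 ft; q_2 = 1.78 × 2.50 × 5.55 = 24.70 ft³/s
w_3 = (14.3 − 2.8)/2 = 5.75 ft; q_3 = 3.72 × 6.44 × 5.75 = 137.8 ft³/s
w_4 = (22.8 − 11.1)/2 = 5.85 ft; q_4 = 2.60 × 4.56 × 5.85 = 69.36 ft³/s
w_5 = (36.2 − 14.3)/2 = 10.95 ft; q_5 = 3.66 × 6.44 × 10.95 = 258.1 ft³/s
w_6 = (39.8 − 22.8)/2 = 8.5 ft; q_6 = 1.90 × 3.25 × 8.5 = 52.49 ft³/s
Stations 1, 7 contribute zero (depth or velocity is 0).
Q = Σ qᵢ = 542.4 ft³/s

542 ft³/s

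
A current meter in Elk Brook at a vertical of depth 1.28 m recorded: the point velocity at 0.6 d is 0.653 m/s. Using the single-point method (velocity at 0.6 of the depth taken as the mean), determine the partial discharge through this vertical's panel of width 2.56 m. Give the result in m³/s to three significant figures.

2.14 m³/s

v̄ = v₀.₆ = 0.653 m/s
q = v̄ × d × w = 0.6530 × 1.28 × 2.56 = 2.140 m³/s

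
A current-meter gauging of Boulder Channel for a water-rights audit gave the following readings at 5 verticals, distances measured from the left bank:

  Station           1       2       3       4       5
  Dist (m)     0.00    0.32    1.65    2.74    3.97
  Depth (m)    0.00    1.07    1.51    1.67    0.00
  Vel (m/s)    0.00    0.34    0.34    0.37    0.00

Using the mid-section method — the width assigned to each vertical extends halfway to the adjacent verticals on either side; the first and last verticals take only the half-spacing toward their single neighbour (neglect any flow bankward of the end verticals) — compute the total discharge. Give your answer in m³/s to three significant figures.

1.64 m³/s

w_2 = (1.65 − 0.00)/2 = 0.825 m; q_2 = 0.34 × 1.07 × 0.825 = 0.3001 m³/s
w_3 = (2.74 − 0.32)/2 = 1.21 m; q_3 = 0.34 × 1.51 × 1.21 = 0.6212 m³/s
w_4 = (3.97 − 1.65)/2 = 1.16 m; q_4 = 0.37 × 1.67 × 1.16 = 0.7168 m³/s
Stations 1, 5 contribute zero (depth or velocity is 0).
Q = Σ qᵢ = 1.638 m³/s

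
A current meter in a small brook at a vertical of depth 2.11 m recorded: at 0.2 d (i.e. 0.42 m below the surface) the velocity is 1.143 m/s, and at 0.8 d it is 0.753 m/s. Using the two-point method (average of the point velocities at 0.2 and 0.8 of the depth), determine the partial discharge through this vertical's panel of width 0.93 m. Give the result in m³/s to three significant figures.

v̄ = (1.143 + 0.753) / 2 = 0.9480 m/s
q = v̄ × d × w = 0.9480 × 2.11 × 0.93 = 1.860 m³/s

1.86 m³/s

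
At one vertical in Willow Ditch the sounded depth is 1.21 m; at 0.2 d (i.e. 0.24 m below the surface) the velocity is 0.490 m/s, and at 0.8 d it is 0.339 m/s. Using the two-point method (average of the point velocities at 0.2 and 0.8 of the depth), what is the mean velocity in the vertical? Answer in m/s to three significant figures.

v̄ = (0.490 + 0.339) / 2 = 0.4145 m/s

0.415 m/s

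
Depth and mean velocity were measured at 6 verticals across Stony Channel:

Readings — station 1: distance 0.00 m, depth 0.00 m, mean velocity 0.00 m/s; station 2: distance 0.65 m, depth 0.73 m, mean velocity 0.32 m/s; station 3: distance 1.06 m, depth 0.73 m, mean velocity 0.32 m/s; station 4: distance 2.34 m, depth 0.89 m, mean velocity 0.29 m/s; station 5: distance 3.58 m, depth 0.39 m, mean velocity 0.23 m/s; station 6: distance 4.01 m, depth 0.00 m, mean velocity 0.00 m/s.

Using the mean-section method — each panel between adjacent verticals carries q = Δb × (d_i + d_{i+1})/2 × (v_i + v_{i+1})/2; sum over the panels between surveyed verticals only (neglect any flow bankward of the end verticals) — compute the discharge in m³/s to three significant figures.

0.666 m³/s

Panel 1-2: Δb = 0.65 m, d̄ = (0.00+0.73)/2 = 0.365, v̄ = (0.00+0.32)/2 = 0.16 → q = 0.65×0.365×0.16 = 0.03796 m³/s
Panel 2-3: Δb = 0.41 m, d̄ = (0.73+0.73)/2 = 0.73, v̄ = (0.32+0.32)/2 = 0.32 → q = 0.41×0.73×0.32 = 0.09578 m³/s
Panel 3-4: Δb = 1.28 m, d̄ = (0.73+0.89)/2 = 0.81, v̄ = (0.32+0.29)/2 = 0.305 → q = 1.28×0.81×0.305 = 0.3162 m³/s
Panel 4-5: Δb = 1.24 m, d̄ = (0.89+0.39)/2 = 0.64, v̄ = (0.29+0.23)/2 = 0.26 → q = 1.24×0.64×0.26 = 0.2063 m³/s
Panel 5-6: Δb = 0.43 m, d̄ = (0.39+0.00)/2 = 0.195, v̄ = (0.23+0.00)/2 = 0.115 → q = 0.43×0.195×0.115 = 0.009643 m³/s
Q = Σ q = 0.6659 m³/s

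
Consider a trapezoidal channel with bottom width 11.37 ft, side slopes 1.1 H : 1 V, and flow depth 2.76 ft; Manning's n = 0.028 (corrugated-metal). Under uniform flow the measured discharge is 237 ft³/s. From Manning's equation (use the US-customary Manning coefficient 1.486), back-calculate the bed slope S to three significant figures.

A = (b + z·y)·y = (11.37 + 1.1×2.76)×2.76 = 39.76 ft²
P = b + 2y√(1+z²) = 11.37 + 2×2.76×√(1+1.1²) = 19.58 ft
R = A/P = 39.76/19.58 = 2.031 ft
S = (Q·n / (1.486·A·R^(2/3)))² = (237×0.028 / (1.486×39.76×1.604))² = 0.004904

0.00490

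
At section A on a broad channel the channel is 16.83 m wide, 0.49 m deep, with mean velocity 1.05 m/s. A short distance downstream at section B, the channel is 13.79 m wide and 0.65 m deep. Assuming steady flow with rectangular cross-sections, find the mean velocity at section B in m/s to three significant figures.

0.966 m/s

Q = A₁V₁ = (16.83×0.49) × 1.05 = 8.659 m³/s
A₂ = 13.79 × 0.65 = 8.964 m²
V₂ = Q/A₂ = 8.659/8.964 = 0.9660 m/s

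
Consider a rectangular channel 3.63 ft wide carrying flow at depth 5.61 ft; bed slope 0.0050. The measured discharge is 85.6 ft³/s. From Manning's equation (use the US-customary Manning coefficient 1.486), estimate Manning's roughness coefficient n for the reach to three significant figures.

A = b·y = 3.63 × 5.61 = 20.36 ft²
P = b + 2y = 3.63 + 2×5.61 = 14.85 ft
R = A/P = 20.36/14.85 = 1.371 ft
n = (1.486/Q)·A·R^(2/3)·S^(1/2) = (1.486/85.6) × 20.36 × 1.234 × 0.07071 = 0.03086

0.0309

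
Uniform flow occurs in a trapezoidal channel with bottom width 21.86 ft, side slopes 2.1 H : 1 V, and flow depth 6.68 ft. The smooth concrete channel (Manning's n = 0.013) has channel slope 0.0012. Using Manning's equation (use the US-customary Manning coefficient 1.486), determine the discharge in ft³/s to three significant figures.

2600 ft³/s

A = (b + z·y)·y = (21.86 + 2.1×6.68)×6.68 = 239.7 ft²
P = b + 2y√(1+z²) = 21.86 + 2×6.68×√(1+2.1²) = 52.93 ft
R = A/P = 239.7/52.93 = 4.529 ft
Q = (1.486/n)·A·R^(2/3)·S^(1/2) = (1.486/0.013) × 239.7 × 4.529^(2/3) × 0.0012^(1/2) = 2598 ft³/s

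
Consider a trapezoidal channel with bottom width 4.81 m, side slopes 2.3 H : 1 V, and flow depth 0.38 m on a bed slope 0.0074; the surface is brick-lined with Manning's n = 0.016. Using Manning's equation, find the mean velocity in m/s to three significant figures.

2.52 m/s

A = (b + z·y)·y = (4.81 + 2.3×0.38)×0.38 = 2.160 m²
P = b + 2y√(1+z²) = 4.81 + 2×0.38×√(1+2.3²) = 6.716 m
R = A/P = 2.160/6.716 = 0.3216 m
Q = (1/n)·A·R^(2/3)·S^(1/2) = (1/0.016) × 2.160 × 0.3216^(2/3) × 0.0074^(1/2) = 5.451 m³/s
V = Q/A = 5.451/2.160 = 2.524 m/s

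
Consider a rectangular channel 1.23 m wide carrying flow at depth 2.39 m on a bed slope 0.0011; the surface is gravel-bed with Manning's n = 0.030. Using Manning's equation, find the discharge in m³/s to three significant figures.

2.02 m³/s

A = b·y = 1.23 × 2.39 = 2.940 m²
P = b + 2y = 1.23 + 2×2.39 = 6.010 m
R = A/P = 2.940/6.010 = 0.4891 m
Q = (1/n)·A·R^(2/3)·S^(1/2) = (1/0.030) × 2.940 × 0.4891^(2/3) × 0.0011^(1/2) = 2.018 m³/s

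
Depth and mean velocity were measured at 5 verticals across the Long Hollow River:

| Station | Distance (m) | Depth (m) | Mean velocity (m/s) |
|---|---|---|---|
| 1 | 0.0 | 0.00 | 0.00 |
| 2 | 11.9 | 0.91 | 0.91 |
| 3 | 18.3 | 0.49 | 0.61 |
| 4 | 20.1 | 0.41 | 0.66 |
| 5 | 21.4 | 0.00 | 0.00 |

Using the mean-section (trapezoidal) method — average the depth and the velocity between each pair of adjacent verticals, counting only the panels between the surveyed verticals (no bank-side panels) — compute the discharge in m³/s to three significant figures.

Panel 1-2: Δb = 11.9 m, d̄ = (0.00+0.91)/2 = 0.455, v̄ = (0.00+0.91)/2 = 0.455 → q = 11.9×0.455×0.455 = 2.464 m³/s
Panel 2-3: Δb = 6.4 m, d̄ = (0.91+0.49)/2 = 0.7, v̄ = (0.91+0.61)/2 = 0.76 → q = 6.4×0.7×0.76 = 3.405 m³/s
Panel 3-4: Δb = 1.8 m, d̄ = (0.49+0.41)/2 = 0.45, v̄ = (0.61+0.66)/2 = 0.635 → q = 1.8×0.45×0.635 = 0.5144 m³/s
Panel 4-5: Δb = 1.3 m, d̄ = (0.41+0.00)/2 = 0.205, v̄ = (0.66+0.00)/2 = 0.33 → q = 1.3×0.205×0.33 = 0.08795 m³/s
Q = Σ q = 6.471 m³/s

6.47 m³/s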